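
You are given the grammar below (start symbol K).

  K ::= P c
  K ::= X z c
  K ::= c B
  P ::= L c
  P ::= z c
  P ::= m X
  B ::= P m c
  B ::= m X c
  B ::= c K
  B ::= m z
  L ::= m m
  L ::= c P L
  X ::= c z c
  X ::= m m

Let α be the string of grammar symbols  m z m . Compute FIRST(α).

{ m }

m is a terminal; add {m} and stop.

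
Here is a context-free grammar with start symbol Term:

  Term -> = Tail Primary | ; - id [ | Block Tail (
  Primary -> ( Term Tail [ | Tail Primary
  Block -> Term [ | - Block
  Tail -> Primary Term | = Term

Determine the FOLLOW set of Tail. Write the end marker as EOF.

In Term -> = Tail Primary: add FIRST(Primary) = { (, = }.
In Term -> Block Tail (: add FIRST(() = { ( }.
In Primary -> ( Term Tail [: add FIRST([) = { [ }.
In Primary -> Tail Primary: add FIRST(Primary) = { (, = }.
Union: FOLLOW(Tail) = { (, =, [ }.

{ (, =, [ }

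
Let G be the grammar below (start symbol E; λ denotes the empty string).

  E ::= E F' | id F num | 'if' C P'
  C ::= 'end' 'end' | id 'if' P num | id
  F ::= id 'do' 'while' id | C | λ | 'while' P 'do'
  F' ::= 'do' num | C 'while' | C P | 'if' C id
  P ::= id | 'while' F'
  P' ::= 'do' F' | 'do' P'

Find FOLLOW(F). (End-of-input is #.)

{ num }

In E ::= id F num: add FIRST(num) = { num }.
Union: FOLLOW(F) = { num }.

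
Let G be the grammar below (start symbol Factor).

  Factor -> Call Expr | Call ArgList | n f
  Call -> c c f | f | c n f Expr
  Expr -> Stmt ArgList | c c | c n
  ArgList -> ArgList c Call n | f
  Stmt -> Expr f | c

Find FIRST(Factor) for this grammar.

From Factor -> Call Expr: add FIRST(Call) = { c, f }.
From Factor -> Call ArgList: add FIRST(Call) = { c, f }.
Factor -> n f contributes {n}.
Union: FIRST(Factor) = { c, f, n }.

{ c, f, n }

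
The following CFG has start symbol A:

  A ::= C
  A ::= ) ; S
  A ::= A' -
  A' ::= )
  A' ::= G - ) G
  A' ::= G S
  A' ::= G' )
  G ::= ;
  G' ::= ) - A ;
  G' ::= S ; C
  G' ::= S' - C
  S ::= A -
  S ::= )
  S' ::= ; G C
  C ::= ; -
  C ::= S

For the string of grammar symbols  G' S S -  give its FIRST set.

{ ), ; }

Add FIRST(G') = { ), ; }; G' is not nullable, stop.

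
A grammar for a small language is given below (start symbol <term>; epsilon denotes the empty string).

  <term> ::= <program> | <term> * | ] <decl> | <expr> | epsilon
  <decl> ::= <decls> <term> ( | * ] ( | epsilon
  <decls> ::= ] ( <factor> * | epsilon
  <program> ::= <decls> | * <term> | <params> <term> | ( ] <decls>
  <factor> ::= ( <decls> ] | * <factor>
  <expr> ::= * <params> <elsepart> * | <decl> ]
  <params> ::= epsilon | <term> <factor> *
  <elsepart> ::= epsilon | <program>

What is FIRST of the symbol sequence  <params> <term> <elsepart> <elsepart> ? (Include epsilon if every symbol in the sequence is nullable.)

{ (, *, ], epsilon }

Add FIRST(<params>)\{epsilon} = { (, *, ] }; <params> is nullable, continue.
Add FIRST(<term>)\{epsilon} = { (, *, ] }; <term> is nullable, continue.
Add FIRST(<elsepart>)\{epsilon} = { (, *, ] }; <elsepart> is nullable, continue.
Add FIRST(<elsepart>)\{epsilon} = { (, *, ] }; <elsepart> is nullable, continue.
Every symbol is nullable, so include epsilon.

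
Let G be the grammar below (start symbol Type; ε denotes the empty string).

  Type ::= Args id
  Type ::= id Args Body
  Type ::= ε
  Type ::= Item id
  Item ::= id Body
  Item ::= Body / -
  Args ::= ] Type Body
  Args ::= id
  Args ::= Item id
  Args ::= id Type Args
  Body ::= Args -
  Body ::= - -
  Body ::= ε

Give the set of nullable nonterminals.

{ Body, Type }

Directly nullable (have an ε-production): Type, Body.
No other nonterminal has a production whose RHS symbols are all nullable.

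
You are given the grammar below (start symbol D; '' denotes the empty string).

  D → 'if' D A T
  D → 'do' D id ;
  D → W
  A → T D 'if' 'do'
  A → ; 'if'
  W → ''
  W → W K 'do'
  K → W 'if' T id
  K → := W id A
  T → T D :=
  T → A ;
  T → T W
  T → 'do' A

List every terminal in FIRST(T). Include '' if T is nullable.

From T → T D :=: add FIRST(T) = { 'do', ; }.
From T → A ;: add FIRST(A) = { 'do', ; }.
From T → T W: add FIRST(T) = { 'do', ; }.
T → 'do' A contributes {'do'}.
Union: FIRST(T) = { 'do', ; }.

{ 'do', ; }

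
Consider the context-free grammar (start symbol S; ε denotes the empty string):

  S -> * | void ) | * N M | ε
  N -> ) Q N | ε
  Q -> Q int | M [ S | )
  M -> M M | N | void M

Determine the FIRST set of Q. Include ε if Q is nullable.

From Q -> Q int: add FIRST(Q) = { ), [, void }.
From Q -> M [ S: M nullable, take FIRST(M) ∪ {[} = { ), [, void }.
Q -> ) contributes {)}.
Union: FIRST(Q) = { ), [, void }.

{ ), [, void }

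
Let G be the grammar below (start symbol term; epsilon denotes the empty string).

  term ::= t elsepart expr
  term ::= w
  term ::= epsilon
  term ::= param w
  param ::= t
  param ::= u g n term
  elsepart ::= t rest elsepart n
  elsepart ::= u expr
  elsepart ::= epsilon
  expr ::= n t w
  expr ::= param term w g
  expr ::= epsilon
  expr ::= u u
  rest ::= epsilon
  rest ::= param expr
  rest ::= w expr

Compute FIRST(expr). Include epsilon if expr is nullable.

{ n, t, u, epsilon }

expr ::= n t w contributes {n}.
From expr ::= param term w g: add FIRST(param) = { t, u }.
expr ::= epsilon contributes epsilon.
expr ::= u u contributes {u}.
Union: FIRST(expr) = { n, t, u, epsilon }.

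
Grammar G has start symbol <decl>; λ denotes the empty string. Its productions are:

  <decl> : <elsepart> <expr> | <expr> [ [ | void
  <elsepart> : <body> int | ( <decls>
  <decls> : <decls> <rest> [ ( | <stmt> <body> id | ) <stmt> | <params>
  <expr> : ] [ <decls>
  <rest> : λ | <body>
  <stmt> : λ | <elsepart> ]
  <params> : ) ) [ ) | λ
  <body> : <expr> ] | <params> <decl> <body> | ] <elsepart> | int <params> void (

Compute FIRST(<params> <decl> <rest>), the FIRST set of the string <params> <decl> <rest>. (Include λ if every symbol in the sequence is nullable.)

Add FIRST(<params>)\{λ} = { ) }; <params> is nullable, continue.
Add FIRST(<decl>) = { (, ), ], int, void }; <decl> is not nullable, stop.

{ (, ), ], int, void }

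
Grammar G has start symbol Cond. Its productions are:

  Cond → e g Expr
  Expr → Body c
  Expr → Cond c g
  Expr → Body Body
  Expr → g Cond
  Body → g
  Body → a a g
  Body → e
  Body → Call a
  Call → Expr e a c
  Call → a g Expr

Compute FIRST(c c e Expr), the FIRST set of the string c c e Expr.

c is a terminal; add {c} and stop.

{ c }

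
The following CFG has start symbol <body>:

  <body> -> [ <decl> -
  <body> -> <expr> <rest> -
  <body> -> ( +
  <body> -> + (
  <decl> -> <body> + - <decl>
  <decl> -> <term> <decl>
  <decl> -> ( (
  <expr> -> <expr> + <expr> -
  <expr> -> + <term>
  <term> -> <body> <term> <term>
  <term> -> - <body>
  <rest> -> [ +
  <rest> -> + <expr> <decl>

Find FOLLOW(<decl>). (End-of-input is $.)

{ - }

In <body> -> [ <decl> -: add FIRST(-) = { - }.
In <decl> -> <body> + - <decl>: <decl> is at the end, add FOLLOW(<decl>) = { - }.
In <decl> -> <term> <decl>: <decl> is at the end, add FOLLOW(<decl>) = { - }.
In <rest> -> + <expr> <decl>: <decl> is at the end, add FOLLOW(<rest>) = { - }.
Union: FOLLOW(<decl>) = { - }.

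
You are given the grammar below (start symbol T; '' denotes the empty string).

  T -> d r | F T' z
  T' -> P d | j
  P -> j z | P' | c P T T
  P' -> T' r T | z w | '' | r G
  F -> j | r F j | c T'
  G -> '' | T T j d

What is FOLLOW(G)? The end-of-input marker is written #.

In P' -> r G: G is at the end, add FOLLOW(P') = { c, d, j, r }.
Union: FOLLOW(G) = { c, d, j, r }.

{ c, d, j, r }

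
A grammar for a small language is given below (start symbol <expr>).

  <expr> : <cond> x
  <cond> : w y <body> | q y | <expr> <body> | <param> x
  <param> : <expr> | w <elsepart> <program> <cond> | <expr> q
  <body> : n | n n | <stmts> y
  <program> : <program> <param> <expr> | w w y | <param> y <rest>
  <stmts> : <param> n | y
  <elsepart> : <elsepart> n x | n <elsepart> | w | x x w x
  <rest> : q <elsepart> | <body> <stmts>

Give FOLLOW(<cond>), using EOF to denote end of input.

{ n, q, w, x, y }

In <expr> : <cond> x: add FIRST(x) = { x }.
In <param> : w <elsepart> <program> <cond>: <cond> is at the end, add FOLLOW(<param>) = { n, q, w, x, y }.
Union: FOLLOW(<cond>) = { n, q, w, x, y }.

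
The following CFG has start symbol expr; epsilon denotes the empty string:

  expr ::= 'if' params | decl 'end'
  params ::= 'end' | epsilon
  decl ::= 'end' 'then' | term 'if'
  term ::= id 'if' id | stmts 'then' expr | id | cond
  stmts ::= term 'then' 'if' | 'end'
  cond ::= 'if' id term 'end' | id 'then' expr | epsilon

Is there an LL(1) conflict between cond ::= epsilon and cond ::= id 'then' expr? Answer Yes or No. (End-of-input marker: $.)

FIRST(epsilon) = { epsilon } and FIRST(id 'then' expr) = { id }.
The first is nullable but FOLLOW(cond) = { 'end', 'if', 'then' } is disjoint from FIRST of the second.

No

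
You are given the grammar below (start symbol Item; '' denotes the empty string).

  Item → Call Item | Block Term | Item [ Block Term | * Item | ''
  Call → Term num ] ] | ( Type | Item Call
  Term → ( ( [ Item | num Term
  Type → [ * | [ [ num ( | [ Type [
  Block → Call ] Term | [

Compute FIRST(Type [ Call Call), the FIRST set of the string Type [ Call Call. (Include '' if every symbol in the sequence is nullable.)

Add FIRST(Type) = { [ }; Type is not nullable, stop.

{ [ }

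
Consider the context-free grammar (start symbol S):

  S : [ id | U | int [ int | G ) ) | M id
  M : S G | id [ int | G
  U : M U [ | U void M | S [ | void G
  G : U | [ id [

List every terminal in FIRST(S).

S : [ id contributes {[}.
From S : U: add FIRST(U) = { [, id, int, void }.
S : int [ int contributes {int}.
From S : G ) ): add FIRST(G) = { [, id, int, void }.
From S : M id: add FIRST(M) = { [, id, int, void }.
Union: FIRST(S) = { [, id, int, void }.

{ [, id, int, void }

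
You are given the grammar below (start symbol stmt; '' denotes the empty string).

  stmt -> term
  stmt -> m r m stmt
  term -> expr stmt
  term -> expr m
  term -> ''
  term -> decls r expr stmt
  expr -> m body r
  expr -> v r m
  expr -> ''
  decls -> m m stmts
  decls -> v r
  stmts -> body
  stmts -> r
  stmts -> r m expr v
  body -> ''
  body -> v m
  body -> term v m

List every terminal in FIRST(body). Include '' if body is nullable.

{ m, v, '' }

body -> '' contributes ''.
body -> v m contributes {v}.
From body -> term v m: term nullable, take FIRST(term) ∪ {v} = { m, v }.
Union: FIRST(body) = { m, v, '' }.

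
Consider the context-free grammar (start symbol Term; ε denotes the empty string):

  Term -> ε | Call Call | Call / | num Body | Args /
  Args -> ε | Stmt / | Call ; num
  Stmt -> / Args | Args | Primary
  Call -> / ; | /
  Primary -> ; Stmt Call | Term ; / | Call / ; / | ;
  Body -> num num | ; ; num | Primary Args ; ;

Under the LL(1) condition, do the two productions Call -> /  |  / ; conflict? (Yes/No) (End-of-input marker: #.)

Yes

FIRST(/) = { / } and FIRST(/ ;) = { / }.
Both contain /, so the two alternatives are not disjoint — LL(1) conflict.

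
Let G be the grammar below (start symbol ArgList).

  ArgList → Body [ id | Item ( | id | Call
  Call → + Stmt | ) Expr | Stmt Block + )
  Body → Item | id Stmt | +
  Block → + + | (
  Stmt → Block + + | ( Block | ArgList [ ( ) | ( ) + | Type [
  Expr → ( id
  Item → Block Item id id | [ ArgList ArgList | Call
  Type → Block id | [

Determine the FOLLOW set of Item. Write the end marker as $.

{ (, [, id }

In ArgList → Item (: add FIRST(() = { ( }.
In Body → Item: Item is at the end, add FOLLOW(Body) = { [ }.
In Item → Block Item id id: add FIRST(id id) = { id }.
Union: FOLLOW(Item) = { (, [, id }.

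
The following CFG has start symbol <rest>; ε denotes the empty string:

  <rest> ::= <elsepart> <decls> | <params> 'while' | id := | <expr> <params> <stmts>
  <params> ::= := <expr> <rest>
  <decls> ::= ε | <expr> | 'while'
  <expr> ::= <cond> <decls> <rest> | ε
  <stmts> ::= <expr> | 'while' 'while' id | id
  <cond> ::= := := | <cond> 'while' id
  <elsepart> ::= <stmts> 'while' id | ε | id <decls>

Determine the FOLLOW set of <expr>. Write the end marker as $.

In <rest> ::= <expr> <params> <stmts>: add FIRST(<params> <stmts>) = { := }.
In <params> ::= := <expr> <rest>: add FIRST(<rest>)\{ε} = { 'while', :=, id }.
  Since <rest> is nullable, also add FOLLOW(<params>) = { $, 'while', :=, id }.
In <decls> ::= <expr>: <expr> is at the end, add FOLLOW(<decls>) = { $, 'while', :=, id }.
In <stmts> ::= <expr>: <expr> is at the end, add FOLLOW(<stmts>) = { $, 'while', :=, id }.
Union: FOLLOW(<expr>) = { $, 'while', :=, id }.

{ $, 'while', :=, id }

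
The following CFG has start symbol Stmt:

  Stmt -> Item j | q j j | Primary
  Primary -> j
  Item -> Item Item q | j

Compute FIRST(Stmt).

{ j, q }

From Stmt -> Item j: add FIRST(Item) = { j }.
Stmt -> q j j contributes {q}.
From Stmt -> Primary: add FIRST(Primary) = { j }.
Union: FIRST(Stmt) = { j, q }.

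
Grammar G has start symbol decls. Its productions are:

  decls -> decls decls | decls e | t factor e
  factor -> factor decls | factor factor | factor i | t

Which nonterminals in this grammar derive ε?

No nonterminal has an empty production or an RHS whose symbols are all nullable.

{ } (none)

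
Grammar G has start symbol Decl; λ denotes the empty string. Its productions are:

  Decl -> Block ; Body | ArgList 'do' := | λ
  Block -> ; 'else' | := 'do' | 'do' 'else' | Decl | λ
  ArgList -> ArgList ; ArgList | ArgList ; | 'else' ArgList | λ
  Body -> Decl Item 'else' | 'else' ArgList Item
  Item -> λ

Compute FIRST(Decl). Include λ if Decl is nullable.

From Decl -> Block ; Body: Block nullable, take FIRST(Block) ∪ {;} = { 'do', 'else', :=, ; }.
From Decl -> ArgList 'do' :=: ArgList nullable, take FIRST(ArgList) ∪ {'do'} = { 'do', 'else', ; }.
Decl -> λ contributes λ.
Union: FIRST(Decl) = { 'do', 'else', :=, ;, λ }.

{ 'do', 'else', :=, ;, λ }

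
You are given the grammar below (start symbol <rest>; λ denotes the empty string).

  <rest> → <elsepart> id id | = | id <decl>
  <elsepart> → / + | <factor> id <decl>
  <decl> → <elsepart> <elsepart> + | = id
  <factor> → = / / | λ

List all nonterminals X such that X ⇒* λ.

Directly nullable (have an λ-production): <factor>.
No other nonterminal has a production whose RHS symbols are all nullable.

{ <factor> }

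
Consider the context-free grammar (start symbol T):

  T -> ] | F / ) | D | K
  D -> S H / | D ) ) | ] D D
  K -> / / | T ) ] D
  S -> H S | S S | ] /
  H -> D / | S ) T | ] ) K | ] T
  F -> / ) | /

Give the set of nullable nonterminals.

No nonterminal has an empty production or an RHS whose symbols are all nullable.

{ } (none)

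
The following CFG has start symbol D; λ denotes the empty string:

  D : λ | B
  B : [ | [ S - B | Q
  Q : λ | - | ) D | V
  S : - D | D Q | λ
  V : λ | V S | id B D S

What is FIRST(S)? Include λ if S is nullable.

S : - D contributes {-}.
From S : D Q: D, Q nullable, take FIRST(D) ∪ FIRST(Q) = { ), -, [, id }; also λ since the whole RHS is nullable.
S : λ contributes λ.
Union: FIRST(S) = { ), -, [, id, λ }.

{ ), -, [, id, λ }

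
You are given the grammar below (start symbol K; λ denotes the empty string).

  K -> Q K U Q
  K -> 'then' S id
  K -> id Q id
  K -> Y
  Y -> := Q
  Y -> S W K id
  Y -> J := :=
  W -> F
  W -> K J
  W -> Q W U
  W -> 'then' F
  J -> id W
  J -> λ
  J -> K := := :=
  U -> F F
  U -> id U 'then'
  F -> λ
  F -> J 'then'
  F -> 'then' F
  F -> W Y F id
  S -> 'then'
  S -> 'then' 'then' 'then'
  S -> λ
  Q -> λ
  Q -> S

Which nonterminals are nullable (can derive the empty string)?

{ F, J, Q, S, U, W }

Directly nullable (have an λ-production): J, F, S, Q.
U -> F F with every symbol nullable, so U is nullable.
W -> F with every symbol nullable, so W is nullable.
No other nonterminal has a production whose RHS symbols are all nullable.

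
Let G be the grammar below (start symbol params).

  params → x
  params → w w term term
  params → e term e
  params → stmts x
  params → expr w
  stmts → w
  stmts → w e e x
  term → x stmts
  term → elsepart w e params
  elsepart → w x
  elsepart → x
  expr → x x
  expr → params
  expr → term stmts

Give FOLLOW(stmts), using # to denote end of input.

{ #, e, w, x }

In params → stmts x: add FIRST(x) = { x }.
In term → x stmts: stmts is at the end, add FOLLOW(term) = { #, e, w, x }.
In expr → term stmts: stmts is at the end, add FOLLOW(expr) = { w }.
Union: FOLLOW(stmts) = { #, e, w, x }.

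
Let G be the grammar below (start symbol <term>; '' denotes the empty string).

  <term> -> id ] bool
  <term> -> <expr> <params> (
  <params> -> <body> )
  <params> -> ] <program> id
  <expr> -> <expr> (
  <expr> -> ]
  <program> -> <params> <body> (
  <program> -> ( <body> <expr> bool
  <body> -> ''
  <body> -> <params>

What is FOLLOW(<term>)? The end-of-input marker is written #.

<term> is the start symbol, so # ∈ FOLLOW(<term>).
Union: FOLLOW(<term>) = { # }.

{ # }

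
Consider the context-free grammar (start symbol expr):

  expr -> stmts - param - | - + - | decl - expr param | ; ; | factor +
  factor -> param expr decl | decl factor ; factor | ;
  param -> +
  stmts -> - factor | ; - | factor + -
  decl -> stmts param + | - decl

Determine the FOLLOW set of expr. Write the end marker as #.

expr is the start symbol, so # ∈ FOLLOW(expr).
In expr -> decl - expr param: add FIRST(param) = { + }.
In factor -> param expr decl: add FIRST(decl) = { +, -, ; }.
Union: FOLLOW(expr) = { #, +, -, ; }.

{ #, +, -, ; }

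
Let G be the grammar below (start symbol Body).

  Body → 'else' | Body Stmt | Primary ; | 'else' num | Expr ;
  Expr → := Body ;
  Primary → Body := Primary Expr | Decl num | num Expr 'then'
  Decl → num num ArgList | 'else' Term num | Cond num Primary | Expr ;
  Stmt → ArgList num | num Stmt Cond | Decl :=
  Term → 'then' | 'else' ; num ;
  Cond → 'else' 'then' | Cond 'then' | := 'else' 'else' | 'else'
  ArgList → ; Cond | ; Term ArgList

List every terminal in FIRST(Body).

{ 'else', :=, num }

Body → 'else' contributes {'else'}.
From Body → Body Stmt: add FIRST(Body) = { 'else', :=, num }.
From Body → Primary ;: add FIRST(Primary) = { 'else', :=, num }.
Body → 'else' num contributes {'else'}.
From Body → Expr ;: add FIRST(Expr) = { := }.
Union: FIRST(Body) = { 'else', :=, num }.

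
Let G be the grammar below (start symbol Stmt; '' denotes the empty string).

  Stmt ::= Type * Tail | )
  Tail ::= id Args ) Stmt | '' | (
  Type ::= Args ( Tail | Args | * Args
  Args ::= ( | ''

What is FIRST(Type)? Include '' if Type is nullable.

From Type ::= Args ( Tail: Args nullable, take FIRST(Args) ∪ {(} = { ( }.
From Type ::= Args: add FIRST(Args) = { (, '' } (including '' since Args is nullable).
Type ::= * Args contributes {*}.
Union: FIRST(Type) = { (, *, '' }.

{ (, *, '' }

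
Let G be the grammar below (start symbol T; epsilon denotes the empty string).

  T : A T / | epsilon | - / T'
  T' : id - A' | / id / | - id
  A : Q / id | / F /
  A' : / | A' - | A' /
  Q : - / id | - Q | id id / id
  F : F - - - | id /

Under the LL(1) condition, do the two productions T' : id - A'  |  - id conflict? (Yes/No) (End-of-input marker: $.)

No

FIRST(id - A') = { id } and FIRST(- id) = { - }.
The FIRST sets are disjoint and neither alternative is nullable — no conflict.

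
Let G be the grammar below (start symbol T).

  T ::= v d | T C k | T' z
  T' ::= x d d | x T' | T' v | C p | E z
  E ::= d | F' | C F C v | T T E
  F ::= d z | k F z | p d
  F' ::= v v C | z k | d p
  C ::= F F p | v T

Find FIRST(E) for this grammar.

E ::= d contributes {d}.
From E ::= F': add FIRST(F') = { d, v, z }.
From E ::= C F C v: add FIRST(C) = { d, k, p, v }.
From E ::= T T E: add FIRST(T) = { d, k, p, v, x, z }.
Union: FIRST(E) = { d, k, p, v, x, z }.

{ d, k, p, v, x, z }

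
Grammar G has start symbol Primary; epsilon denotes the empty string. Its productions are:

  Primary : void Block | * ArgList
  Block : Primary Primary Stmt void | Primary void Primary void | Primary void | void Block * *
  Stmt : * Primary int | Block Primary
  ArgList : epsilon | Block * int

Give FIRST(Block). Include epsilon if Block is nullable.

{ *, void }

From Block : Primary Primary Stmt void: add FIRST(Primary) = { *, void }.
From Block : Primary void Primary void: add FIRST(Primary) = { *, void }.
From Block : Primary void: add FIRST(Primary) = { *, void }.
Block : void Block * * contributes {void}.
Union: FIRST(Block) = { *, void }.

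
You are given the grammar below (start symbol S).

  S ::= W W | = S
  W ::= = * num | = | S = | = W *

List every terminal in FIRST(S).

{ = }

From S ::= W W: add FIRST(W) = { = }.
S ::= = S contributes {=}.
Union: FIRST(S) = { = }.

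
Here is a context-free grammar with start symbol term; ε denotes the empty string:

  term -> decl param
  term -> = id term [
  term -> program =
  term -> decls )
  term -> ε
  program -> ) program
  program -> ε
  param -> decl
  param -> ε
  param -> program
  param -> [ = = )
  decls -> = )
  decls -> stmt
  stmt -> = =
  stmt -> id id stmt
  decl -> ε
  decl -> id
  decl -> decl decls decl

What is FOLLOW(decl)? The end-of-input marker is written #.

{ #, ), =, [, id }

In term -> decl param: add FIRST(param)\{ε} = { ), =, [, id }.
  Since param is nullable, also add FOLLOW(term) = { #, [ }.
In param -> decl: decl is at the end, add FOLLOW(param) = { #, [ }.
In decl -> decl decls decl: add FIRST(decls decl) = { =, id }.
In decl -> decl decls decl: decl is at the end, add FOLLOW(decl) = { #, ), =, [, id }.
Union: FOLLOW(decl) = { #, ), =, [, id }.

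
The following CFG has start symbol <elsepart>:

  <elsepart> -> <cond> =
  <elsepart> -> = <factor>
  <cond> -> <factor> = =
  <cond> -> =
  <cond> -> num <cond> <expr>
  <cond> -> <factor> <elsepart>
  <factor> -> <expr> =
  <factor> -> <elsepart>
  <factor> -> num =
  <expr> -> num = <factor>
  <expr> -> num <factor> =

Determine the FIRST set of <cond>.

From <cond> -> <factor> = =: add FIRST(<factor>) = { =, num }.
<cond> -> = contributes {=}.
<cond> -> num <cond> <expr> contributes {num}.
From <cond> -> <factor> <elsepart>: add FIRST(<factor>) = { =, num }.
Union: FIRST(<cond>) = { =, num }.

{ =, num }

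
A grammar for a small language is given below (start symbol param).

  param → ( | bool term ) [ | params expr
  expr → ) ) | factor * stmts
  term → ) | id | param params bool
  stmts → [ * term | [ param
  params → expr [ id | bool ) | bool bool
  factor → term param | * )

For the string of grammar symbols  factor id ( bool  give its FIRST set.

{ (, ), *, bool, id }

Add FIRST(factor) = { (, ), *, bool, id }; factor is not nullable, stop.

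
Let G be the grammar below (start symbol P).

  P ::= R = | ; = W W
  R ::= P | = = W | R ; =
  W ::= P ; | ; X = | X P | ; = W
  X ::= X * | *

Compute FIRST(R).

From R ::= P: add FIRST(P) = { ;, = }.
R ::= = = W contributes {=}.
From R ::= R ; =: add FIRST(R) = { ;, = }.
Union: FIRST(R) = { ;, = }.

{ ;, = }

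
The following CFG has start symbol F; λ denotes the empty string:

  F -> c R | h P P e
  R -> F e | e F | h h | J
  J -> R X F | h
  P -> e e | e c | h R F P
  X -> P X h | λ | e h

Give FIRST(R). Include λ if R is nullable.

From R -> F e: add FIRST(F) = { c, h }.
R -> e F contributes {e}.
R -> h h contributes {h}.
From R -> J: add FIRST(J) = { c, e, h }.
Union: FIRST(R) = { c, e, h }.

{ c, e, h }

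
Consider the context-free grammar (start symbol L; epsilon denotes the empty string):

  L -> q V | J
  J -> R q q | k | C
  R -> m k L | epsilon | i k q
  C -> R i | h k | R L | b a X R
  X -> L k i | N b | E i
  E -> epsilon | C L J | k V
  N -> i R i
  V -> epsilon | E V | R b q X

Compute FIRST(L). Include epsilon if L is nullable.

{ b, h, i, k, m, q }

L -> q V contributes {q}.
From L -> J: add FIRST(J) = { b, h, i, k, m, q }.
Union: FIRST(L) = { b, h, i, k, m, q }.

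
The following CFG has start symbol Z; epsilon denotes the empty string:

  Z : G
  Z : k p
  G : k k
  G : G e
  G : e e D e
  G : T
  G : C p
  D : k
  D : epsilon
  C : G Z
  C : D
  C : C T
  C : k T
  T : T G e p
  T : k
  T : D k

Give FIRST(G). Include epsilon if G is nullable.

{ e, k, p }

G : k k contributes {k}.
From G : G e: add FIRST(G) = { e, k, p }.
G : e e D e contributes {e}.
From G : T: add FIRST(T) = { k }.
From G : C p: C nullable, take FIRST(C) ∪ {p} = { e, k, p }.
Union: FIRST(G) = { e, k, p }.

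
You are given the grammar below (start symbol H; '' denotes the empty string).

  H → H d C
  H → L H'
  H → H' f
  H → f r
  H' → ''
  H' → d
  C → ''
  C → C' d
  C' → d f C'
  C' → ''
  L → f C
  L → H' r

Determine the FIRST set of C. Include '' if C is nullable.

C → '' contributes ''.
From C → C' d: C' nullable, take FIRST(C') ∪ {d} = { d }.
Union: FIRST(C) = { d, '' }.

{ d, '' }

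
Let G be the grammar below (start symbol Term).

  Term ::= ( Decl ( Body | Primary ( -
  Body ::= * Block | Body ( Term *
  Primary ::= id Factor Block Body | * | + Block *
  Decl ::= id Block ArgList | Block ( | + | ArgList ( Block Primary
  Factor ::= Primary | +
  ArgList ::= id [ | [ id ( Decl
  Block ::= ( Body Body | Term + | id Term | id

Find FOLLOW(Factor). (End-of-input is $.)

{ (, *, +, id }

In Primary ::= id Factor Block Body: add FIRST(Block Body) = { (, *, +, id }.
Union: FOLLOW(Factor) = { (, *, +, id }.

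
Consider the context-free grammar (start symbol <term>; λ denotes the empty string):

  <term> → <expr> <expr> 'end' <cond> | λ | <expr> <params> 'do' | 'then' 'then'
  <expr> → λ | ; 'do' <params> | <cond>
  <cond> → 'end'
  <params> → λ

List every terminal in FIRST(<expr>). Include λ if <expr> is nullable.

<expr> → λ contributes λ.
<expr> → ; 'do' <params> contributes {;}.
From <expr> → <cond>: add FIRST(<cond>) = { 'end' }.
Union: FIRST(<expr>) = { 'end', ;, λ }.

{ 'end', ;, λ }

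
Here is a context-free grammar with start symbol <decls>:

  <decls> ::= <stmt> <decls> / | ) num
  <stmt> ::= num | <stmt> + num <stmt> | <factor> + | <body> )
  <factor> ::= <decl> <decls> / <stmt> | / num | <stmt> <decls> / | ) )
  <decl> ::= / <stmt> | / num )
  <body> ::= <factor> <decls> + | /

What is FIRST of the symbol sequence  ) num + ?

{ ) }

) is a terminal; add {)} and stop.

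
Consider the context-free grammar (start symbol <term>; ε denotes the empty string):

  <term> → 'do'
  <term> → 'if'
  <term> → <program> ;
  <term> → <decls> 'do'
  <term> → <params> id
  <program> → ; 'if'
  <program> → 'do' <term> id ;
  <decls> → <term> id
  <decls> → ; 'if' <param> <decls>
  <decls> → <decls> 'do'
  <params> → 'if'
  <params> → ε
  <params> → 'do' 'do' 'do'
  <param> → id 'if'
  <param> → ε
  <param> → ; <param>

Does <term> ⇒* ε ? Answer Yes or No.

Nullable nonterminals: <param>, <params>.
No production of <term> has an RHS whose symbols are all nullable, so <term> is not nullable.

No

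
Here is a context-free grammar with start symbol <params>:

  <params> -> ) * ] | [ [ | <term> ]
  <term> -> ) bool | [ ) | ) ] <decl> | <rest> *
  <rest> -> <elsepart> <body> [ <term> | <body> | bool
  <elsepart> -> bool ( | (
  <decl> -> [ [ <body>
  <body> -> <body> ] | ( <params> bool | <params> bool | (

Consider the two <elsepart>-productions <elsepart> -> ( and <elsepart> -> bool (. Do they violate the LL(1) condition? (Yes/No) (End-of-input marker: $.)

FIRST(() = { ( } and FIRST(bool () = { bool }.
The FIRST sets are disjoint and neither alternative is nullable — no conflict.

No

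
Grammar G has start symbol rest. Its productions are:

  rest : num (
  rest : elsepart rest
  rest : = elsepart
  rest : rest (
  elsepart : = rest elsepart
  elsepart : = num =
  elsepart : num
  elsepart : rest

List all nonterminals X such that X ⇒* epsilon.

No nonterminal has an empty production or an RHS whose symbols are all nullable.

{ } (none)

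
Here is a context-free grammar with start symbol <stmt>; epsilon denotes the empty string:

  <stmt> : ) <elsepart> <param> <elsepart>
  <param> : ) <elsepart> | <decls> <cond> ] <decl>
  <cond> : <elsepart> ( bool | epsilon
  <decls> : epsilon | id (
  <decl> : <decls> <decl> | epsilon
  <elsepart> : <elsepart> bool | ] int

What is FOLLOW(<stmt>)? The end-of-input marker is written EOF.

{ EOF }

<stmt> is the start symbol, so EOF ∈ FOLLOW(<stmt>).
Union: FOLLOW(<stmt>) = { EOF }.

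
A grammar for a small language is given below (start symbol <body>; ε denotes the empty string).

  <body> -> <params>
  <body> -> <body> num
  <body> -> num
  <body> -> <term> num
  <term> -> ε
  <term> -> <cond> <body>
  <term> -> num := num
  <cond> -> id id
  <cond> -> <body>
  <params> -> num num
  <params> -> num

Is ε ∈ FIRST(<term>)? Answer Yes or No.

Yes

<term> has an ε-production, so <term> ⇒ ε.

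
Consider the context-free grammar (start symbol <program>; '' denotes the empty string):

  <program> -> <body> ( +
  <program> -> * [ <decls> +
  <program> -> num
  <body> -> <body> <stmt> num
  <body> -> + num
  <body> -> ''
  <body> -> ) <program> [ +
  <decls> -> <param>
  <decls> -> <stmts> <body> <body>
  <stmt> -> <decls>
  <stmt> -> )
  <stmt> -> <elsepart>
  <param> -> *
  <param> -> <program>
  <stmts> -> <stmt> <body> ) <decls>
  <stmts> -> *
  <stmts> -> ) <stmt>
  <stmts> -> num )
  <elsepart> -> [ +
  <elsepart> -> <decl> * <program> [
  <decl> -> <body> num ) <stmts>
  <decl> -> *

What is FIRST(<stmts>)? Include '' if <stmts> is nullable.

{ (, ), *, +, [, num }

From <stmts> -> <stmt> <body> ) <decls>: add FIRST(<stmt>) = { (, ), *, +, [, num }.
<stmts> -> * contributes {*}.
<stmts> -> ) <stmt> contributes {)}.
<stmts> -> num ) contributes {num}.
Union: FIRST(<stmts>) = { (, ), *, +, [, num }.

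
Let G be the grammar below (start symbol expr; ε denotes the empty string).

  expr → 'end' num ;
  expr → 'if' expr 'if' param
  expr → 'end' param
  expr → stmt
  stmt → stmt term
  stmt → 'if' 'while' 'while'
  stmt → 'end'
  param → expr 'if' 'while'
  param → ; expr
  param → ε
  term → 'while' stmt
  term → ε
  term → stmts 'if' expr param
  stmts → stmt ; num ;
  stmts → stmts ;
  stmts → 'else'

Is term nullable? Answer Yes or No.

term has an ε-production, so term ⇒ ε.

Yes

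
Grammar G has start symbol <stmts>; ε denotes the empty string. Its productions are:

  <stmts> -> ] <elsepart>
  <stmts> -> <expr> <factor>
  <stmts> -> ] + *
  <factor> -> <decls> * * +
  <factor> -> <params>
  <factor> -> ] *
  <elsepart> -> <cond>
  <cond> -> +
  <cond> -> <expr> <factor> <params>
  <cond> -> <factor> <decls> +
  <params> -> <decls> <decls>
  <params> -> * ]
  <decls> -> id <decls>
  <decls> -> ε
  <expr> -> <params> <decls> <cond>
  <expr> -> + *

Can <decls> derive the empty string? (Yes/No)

<decls> has an ε-production, so <decls> ⇒ ε.

Yes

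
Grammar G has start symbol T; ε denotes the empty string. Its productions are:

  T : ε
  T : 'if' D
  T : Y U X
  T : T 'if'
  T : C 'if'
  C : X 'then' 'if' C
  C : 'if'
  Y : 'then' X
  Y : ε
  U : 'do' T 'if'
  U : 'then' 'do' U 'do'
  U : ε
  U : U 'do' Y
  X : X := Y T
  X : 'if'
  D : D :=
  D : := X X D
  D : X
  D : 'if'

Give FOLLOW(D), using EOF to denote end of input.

{ EOF, 'do', 'if', 'then', := }

In T : 'if' D: D is at the end, add FOLLOW(T) = { EOF, 'do', 'if', 'then', := }.
In D : D :=: add FIRST(:=) = { := }.
In D : := X X D: D is at the end, add FOLLOW(D) = { EOF, 'do', 'if', 'then', := }.
Union: FOLLOW(D) = { EOF, 'do', 'if', 'then', := }.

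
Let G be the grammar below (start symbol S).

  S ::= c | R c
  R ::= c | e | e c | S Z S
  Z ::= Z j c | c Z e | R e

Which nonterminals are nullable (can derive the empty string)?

No nonterminal has an empty production or an RHS whose symbols are all nullable.

{ } (none)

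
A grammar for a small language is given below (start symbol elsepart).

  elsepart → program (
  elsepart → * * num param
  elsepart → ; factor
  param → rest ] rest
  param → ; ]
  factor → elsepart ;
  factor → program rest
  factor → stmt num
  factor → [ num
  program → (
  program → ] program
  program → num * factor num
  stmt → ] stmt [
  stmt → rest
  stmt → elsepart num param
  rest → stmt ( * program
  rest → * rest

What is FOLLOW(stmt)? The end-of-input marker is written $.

{ (, [, num }

In factor → stmt num: add FIRST(num) = { num }.
In stmt → ] stmt [: add FIRST([) = { [ }.
In rest → stmt ( * program: add FIRST(( * program) = { ( }.
Union: FOLLOW(stmt) = { (, [, num }.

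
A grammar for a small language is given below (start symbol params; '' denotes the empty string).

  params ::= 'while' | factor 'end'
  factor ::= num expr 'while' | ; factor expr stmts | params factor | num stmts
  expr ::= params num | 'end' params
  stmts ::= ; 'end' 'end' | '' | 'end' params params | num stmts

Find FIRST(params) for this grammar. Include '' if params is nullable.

params ::= 'while' contributes {'while'}.
From params ::= factor 'end': add FIRST(factor) = { 'while', ;, num }.
Union: FIRST(params) = { 'while', ;, num }.

{ 'while', ;, num }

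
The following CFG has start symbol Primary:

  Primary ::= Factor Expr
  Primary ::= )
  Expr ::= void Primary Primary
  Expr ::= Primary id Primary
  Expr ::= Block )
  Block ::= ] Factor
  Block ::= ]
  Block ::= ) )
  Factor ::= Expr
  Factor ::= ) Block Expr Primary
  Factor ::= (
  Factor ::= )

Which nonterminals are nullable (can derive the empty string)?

No nonterminal has an empty production or an RHS whose symbols are all nullable.

{ } (none)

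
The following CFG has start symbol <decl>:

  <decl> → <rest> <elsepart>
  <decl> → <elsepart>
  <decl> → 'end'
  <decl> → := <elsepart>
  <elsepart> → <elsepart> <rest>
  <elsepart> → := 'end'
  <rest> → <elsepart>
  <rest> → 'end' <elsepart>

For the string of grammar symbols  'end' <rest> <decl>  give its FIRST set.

{ 'end' }

'end' is a terminal; add {'end'} and stop.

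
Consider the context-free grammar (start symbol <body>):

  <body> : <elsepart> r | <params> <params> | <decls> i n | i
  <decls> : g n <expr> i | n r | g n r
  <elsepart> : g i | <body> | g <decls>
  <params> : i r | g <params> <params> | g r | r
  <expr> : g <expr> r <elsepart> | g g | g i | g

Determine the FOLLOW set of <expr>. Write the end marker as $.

In <decls> : g n <expr> i: add FIRST(i) = { i }.
In <expr> : g <expr> r <elsepart>: add FIRST(r <elsepart>) = { r }.
Union: FOLLOW(<expr>) = { i, r }.

{ i, r }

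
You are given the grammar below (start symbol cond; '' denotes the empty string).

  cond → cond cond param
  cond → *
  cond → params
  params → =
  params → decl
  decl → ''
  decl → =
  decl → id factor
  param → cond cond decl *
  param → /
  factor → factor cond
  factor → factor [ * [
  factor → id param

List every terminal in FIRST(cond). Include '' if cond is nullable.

{ *, /, =, id, '' }

From cond → cond cond param: cond, cond nullable, take FIRST(cond) ∪ FIRST(cond) ∪ FIRST(param) = { *, /, =, id }.
cond → * contributes {*}.
From cond → params: add FIRST(params) = { =, id, '' } (including '' since params is nullable).
Union: FIRST(cond) = { *, /, =, id, '' }.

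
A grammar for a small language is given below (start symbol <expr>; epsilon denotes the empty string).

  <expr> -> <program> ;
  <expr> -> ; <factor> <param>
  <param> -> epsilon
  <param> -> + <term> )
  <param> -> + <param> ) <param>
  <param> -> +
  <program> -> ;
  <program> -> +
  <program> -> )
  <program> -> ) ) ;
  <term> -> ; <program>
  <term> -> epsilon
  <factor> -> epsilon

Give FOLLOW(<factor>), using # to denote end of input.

In <expr> -> ; <factor> <param>: add FIRST(<param>)\{epsilon} = { + }.
  Since <param> is nullable, also add FOLLOW(<expr>) = { # }.
Union: FOLLOW(<factor>) = { #, + }.

{ #, + }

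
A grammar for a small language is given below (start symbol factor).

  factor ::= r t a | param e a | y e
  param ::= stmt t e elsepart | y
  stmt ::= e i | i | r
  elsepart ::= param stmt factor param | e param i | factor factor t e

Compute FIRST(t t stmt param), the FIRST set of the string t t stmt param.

{ t }

t is a terminal; add {t} and stop.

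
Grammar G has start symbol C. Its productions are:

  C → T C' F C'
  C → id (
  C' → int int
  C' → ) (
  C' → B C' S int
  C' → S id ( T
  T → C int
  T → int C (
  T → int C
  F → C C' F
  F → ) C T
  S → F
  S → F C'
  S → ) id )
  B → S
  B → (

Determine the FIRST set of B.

From B → S: add FIRST(S) = { ), id, int }.
B → ( contributes {(}.
Union: FIRST(B) = { (, ), id, int }.

{ (, ), id, int }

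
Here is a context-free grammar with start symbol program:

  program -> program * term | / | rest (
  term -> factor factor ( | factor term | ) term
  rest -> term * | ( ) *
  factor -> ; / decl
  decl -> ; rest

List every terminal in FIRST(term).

From term -> factor factor (: add FIRST(factor) = { ; }.
From term -> factor term: add FIRST(factor) = { ; }.
term -> ) term contributes {)}.
Union: FIRST(term) = { ), ; }.

{ ), ; }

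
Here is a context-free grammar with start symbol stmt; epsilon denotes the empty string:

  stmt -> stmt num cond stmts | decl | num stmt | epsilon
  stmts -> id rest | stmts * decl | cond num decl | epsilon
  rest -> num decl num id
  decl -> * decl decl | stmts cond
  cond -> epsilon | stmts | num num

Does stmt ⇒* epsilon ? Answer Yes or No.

Yes

stmt has an epsilon-production, so stmt ⇒ epsilon.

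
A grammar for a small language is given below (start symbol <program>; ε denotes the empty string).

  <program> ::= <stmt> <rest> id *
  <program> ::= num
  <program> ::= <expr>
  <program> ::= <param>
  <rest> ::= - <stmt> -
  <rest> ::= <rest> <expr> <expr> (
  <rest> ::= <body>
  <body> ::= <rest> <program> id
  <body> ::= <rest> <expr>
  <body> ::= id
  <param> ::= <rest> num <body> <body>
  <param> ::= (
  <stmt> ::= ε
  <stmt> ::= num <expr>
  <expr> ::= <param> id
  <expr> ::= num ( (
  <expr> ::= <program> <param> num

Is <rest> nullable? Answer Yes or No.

Nullable nonterminals: <stmt>.
No production of <rest> has an RHS whose symbols are all nullable, so <rest> is not nullable.

No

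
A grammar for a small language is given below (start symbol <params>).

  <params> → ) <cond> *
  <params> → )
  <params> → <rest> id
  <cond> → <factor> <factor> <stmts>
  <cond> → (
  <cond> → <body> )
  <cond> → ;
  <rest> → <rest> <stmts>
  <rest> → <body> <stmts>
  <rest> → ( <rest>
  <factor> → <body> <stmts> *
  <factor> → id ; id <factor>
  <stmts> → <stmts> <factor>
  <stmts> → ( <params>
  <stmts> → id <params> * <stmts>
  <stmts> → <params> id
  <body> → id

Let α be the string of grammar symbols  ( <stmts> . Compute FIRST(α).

( is a terminal; add {(} and stop.

{ ( }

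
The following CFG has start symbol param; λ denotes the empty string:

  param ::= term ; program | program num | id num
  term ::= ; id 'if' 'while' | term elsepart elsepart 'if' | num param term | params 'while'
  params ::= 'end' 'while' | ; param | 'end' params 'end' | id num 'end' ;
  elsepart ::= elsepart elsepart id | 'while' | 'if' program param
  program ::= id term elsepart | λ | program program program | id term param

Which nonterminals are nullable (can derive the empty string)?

{ program }

Directly nullable (have an λ-production): program.
No other nonterminal has a production whose RHS symbols are all nullable.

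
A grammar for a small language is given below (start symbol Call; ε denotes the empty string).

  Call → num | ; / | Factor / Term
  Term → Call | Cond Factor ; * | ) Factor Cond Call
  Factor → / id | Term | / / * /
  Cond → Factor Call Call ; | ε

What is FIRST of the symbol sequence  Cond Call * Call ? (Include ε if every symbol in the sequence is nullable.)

{ ), /, ;, num }

Add FIRST(Cond)\{ε} = { ), /, ;, num }; Cond is nullable, continue.
Add FIRST(Call) = { ), /, ;, num }; Call is not nullable, stop.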